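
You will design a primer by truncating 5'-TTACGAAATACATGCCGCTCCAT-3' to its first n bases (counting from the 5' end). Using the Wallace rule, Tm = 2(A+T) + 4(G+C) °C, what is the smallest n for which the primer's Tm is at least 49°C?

First 17 bases: TTACGAAATACATGCCG → Tm = 48°C (< 49°C)
First 18 bases: TTACGAAATACATGCCGC → Tm = 52°C (≥ 49°C)
Since every base adds ≥2°C, Tm only increases with n, so the threshold is first crossed at n = 18.

n = 18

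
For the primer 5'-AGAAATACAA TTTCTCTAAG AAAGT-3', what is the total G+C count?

C=3, A=12, T=7, G=3
Total G or C: 3 + 3 = 6

6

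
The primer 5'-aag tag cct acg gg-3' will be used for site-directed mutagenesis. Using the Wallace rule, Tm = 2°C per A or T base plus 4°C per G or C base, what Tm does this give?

44°C

Base counts: C=3, G=5, A=4, T=2
So N_AT = 6 and N_GC = 8.
Tm = 2×6 + 4×8 = 44°C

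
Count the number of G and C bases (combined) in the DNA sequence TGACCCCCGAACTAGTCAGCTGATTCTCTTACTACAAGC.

19

Scanning the sequence gives C=13, A=10, T=10, G=6.
Total G or C: 6 + 13 = 19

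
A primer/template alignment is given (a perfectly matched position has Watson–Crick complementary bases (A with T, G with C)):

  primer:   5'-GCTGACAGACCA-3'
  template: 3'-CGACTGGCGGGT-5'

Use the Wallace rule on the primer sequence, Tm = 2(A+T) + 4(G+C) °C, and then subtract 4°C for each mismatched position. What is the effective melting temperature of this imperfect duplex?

30°C

Primer base counts: A=4, T=1, G=3, C=4 → A+T=5, G+C=7
Perfect-match Tm = 2(5) + 4(7) = 10 + 28 = 38°C
Mismatches (positions where the bases are not complementary): 2 (at positions 7, 9)
Effective Tm = 38 − 2×4 = 38 − 8 = 30°C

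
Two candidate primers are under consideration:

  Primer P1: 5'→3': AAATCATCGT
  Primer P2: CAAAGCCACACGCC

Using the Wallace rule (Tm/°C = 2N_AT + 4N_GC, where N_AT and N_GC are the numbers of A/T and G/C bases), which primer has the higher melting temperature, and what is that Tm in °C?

Primer P2, 46°C

Primer P1: A+T=7, G+C=3 → Tm = 2(7)+4(3) = 26°C
Primer P2: A+T=5, G+C=9 → Tm = 2(5)+4(9) = 46°C
26°C vs 46°C → primer P2 is higher.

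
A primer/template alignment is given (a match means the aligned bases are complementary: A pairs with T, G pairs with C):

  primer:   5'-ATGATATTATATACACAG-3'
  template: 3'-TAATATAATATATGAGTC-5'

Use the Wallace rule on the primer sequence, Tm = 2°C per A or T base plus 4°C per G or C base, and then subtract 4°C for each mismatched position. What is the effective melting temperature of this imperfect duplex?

Primer base counts: A=8, T=6, G=2, C=2 → A+T=14, G+C=4
Perfect-match Tm = 2(14) + 4(4) = 28 + 16 = 44°C
Mismatches (positions where the bases are not complementary): 2 (at positions 3, 15)
Effective Tm = 44 − 2×4 = 44 − 8 = 36°C

36°C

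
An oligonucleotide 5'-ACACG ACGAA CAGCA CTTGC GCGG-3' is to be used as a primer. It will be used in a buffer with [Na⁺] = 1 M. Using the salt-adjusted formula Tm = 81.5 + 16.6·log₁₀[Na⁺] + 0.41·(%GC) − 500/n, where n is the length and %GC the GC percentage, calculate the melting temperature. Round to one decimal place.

Length n = 24. Counting bases: A=7, C=8, G=7, T=2
G+C = 15, so %GC = 15/24 × 100 = 62.5%
Salt term: 16.6 × (0) = 0
GC term: 0.41 × 62.5 = 25.625; length term: −500/24 = −20.833
Tm = 81.5 + (0) + 25.625 − 20.833 = 86.292 → 86.3°C

86.3°C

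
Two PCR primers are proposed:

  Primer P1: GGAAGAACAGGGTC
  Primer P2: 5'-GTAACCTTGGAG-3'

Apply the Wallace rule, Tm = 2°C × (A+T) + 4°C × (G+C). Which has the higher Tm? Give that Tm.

Primer P1, 44°C

Primer P1: A+T=6, G+C=8 → Tm = 2(6)+4(8) = 44°C
Primer P2: A+T=6, G+C=6 → Tm = 2(6)+4(6) = 36°C
44°C vs 36°C → primer P1 is higher.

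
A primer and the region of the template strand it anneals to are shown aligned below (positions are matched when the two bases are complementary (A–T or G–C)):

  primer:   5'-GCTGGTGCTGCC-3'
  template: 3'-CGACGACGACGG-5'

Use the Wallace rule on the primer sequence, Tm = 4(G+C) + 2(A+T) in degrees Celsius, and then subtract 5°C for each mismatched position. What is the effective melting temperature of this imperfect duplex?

37°C

Primer base counts: A=0, T=3, G=5, C=4 → A+T=3, G+C=9
Perfect-match Tm = 2(3) + 4(9) = 6 + 36 = 42°C
Mismatches (positions where the bases are not complementary): 1 (at position 5)
Effective Tm = 42 − 1×5 = 42 − 5 = 37°C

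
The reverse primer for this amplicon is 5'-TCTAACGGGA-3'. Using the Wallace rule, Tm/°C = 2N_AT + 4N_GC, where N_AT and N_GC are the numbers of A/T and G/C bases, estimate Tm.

Counting bases: C=2, G=3, T=2, A=3
A+T = 5, G+C = 5
Tm = 4·5 + 2·5 = 20 + 10 = 30°C

30°C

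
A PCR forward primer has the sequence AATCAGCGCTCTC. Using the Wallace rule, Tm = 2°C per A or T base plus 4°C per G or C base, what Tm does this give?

Scanning the sequence gives G=2, C=5, T=3, A=3.
So N_AT = 6 and N_GC = 7.
Tm = 2×6 + 4×7 = 40°C

40°C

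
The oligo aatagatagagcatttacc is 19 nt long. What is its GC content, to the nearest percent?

Scanning the sequence gives C=3, A=8, T=5, G=3.
G+C = 3 + 3 = 6 out of 19 bases
%GC = 6/19 × 100 = 31.58% ≈ 32%

32%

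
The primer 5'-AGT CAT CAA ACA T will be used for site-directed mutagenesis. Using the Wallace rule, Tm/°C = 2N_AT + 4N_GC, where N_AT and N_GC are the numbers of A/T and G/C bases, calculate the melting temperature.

34°C

Scanning the sequence gives G=1, A=6, T=3, C=3.
So N_AT = 9 and N_GC = 4.
Tm = 2(9) + 4(4) = 18 + 16 = 34°C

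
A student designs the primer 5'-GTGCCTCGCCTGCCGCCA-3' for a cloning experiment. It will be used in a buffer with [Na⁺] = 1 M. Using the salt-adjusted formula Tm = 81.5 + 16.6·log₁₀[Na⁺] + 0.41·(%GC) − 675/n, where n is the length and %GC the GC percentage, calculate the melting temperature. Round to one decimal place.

Length n = 18. Counting bases: T=3, C=9, G=5, A=1
G+C = 14, so %GC = 14/18 × 100 = 77.778%
Salt term: 16.6 × (0) = 0
GC term: 0.41 × 77.778 = 31.889; length term: −675/18 = −37.5
Tm = 81.5 + (0) + 31.889 − 37.5 = 75.889 → 75.9°C

75.9°C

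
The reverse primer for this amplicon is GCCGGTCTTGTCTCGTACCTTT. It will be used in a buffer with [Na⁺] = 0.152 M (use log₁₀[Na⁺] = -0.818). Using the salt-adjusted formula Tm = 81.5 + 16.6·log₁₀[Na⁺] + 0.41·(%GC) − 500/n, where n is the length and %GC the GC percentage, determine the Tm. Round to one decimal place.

Length n = 22. Base counts: A=1, G=5, T=9, C=7
G+C = 12, so %GC = 12/22 × 100 = 54.545%
Salt term: 16.6 × (-0.818) = -13.579
GC term: 0.41 × 54.545 = 22.363; length term: −500/22 = −22.727
Tm = 81.5 + (-13.579) + 22.363 − 22.727 = 67.557 → 67.6°C

67.6°C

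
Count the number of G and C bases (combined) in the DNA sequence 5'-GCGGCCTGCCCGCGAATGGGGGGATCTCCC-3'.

Scanning the sequence gives G=12, T=4, C=11, A=3.
G+C = 12 + 11 = 23

23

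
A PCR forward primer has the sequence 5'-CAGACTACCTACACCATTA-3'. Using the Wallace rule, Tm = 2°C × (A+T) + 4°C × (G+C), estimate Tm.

Scanning the sequence gives C=7, G=1, A=7, T=4.
So N_AT = 11 and N_GC = 8.
Tm = 2(11) + 4(8) = 22 + 32 = 54°C

54°C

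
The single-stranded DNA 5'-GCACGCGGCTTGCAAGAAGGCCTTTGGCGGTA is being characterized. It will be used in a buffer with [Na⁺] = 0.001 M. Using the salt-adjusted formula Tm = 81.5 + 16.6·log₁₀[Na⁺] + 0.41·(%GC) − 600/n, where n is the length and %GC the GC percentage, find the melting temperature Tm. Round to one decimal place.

38.6°C

Length n = 32. Scanning the sequence gives A=6, G=12, C=8, T=6.
G+C = 20, so %GC = 20/32 × 100 = 62.5%
Salt term: 16.6 × (-3) = -49.8
GC term: 0.41 × 62.5 = 25.625; length term: −600/32 = −18.75
Tm = 81.5 + (-49.8) + 25.625 − 18.75 = 38.575 → 38.6°C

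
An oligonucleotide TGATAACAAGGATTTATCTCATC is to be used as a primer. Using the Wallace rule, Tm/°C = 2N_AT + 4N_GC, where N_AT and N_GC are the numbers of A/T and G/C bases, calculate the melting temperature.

60°C

Counting bases: T=8, A=8, G=3, C=4
So N_AT = 16 and N_GC = 7.
Tm = 2(16) + 4(7) = 32 + 28 = 60°C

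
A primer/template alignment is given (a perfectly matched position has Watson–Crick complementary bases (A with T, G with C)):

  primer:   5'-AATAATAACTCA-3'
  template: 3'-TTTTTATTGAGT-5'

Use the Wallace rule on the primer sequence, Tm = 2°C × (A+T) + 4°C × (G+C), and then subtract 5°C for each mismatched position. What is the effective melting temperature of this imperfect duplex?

Primer base counts: A=7, T=3, G=0, C=2 → A+T=10, G+C=2
Perfect-match Tm = 2(10) + 4(2) = 20 + 8 = 28°C
Mismatches (positions where the bases are not complementary): 1 (at position 3)
Effective Tm = 28 − 1×5 = 28 − 5 = 23°C

23°C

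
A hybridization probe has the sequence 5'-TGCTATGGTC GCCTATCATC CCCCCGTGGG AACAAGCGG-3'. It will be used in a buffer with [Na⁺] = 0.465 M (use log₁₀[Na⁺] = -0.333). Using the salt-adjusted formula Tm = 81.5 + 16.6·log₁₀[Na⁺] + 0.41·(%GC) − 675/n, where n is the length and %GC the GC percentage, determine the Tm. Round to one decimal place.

83.9°C

Length n = 39. C=13, G=11, T=8, A=7
G+C = 24, so %GC = 24/39 × 100 = 61.538%
Salt term: 16.6 × (-0.333) = -5.528
GC term: 0.41 × 61.538 = 25.231; length term: −675/39 = −17.308
Tm = 81.5 + (-5.528) + 25.231 − 17.308 = 83.895 → 83.9°C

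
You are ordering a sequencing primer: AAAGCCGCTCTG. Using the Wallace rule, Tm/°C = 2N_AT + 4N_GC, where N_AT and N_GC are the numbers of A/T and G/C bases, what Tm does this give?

38°C

Counting bases: G=3, A=3, C=4, T=2
So N_AT = 5 and N_GC = 7.
Tm = 4·7 + 2·5 = 28 + 10 = 38°C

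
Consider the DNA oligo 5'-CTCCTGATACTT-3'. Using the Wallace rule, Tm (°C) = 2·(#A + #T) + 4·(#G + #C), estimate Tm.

34°C

Scanning the sequence gives T=5, A=2, G=1, C=4.
A+T = 7, G+C = 5
Tm = 2×7 + 4×5 = 34°C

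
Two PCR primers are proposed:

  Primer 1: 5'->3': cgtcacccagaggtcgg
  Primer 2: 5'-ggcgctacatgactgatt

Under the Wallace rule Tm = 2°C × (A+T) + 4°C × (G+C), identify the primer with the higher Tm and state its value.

Primer 1, 58°C

Primer 1: A+T=5, G+C=12 → Tm = 2(5)+4(12) = 58°C
Primer 2: A+T=9, G+C=9 → Tm = 2(9)+4(9) = 54°C
58°C vs 54°C → primer 1 is higher.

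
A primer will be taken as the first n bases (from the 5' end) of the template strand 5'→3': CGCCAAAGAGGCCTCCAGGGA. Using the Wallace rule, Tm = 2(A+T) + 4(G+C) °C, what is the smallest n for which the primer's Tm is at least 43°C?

n = 13

First 12 bases: CGCCAAAGAGGC → Tm = 40°C (< 43°C)
First 13 bases: CGCCAAAGAGGCC → Tm = 44°C (≥ 43°C)
Each additional base adds 2°C (A/T) or 4°C (G/C), so Tm is non-decreasing in n; n = 13 is the first length to reach 43°C.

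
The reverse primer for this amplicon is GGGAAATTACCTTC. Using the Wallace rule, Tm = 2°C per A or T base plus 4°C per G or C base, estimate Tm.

A=4, T=4, C=3, G=3
So N_AT = 8 and N_GC = 6.
Tm = 2(8) + 4(6) = 16 + 24 = 40°C

40°C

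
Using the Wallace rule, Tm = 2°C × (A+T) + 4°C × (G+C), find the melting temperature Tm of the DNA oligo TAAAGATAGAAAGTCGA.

G=4, A=9, C=1, T=3
So N_AT = 12 and N_GC = 5.
Tm = 2×12 + 4×5 = 44°C

44°C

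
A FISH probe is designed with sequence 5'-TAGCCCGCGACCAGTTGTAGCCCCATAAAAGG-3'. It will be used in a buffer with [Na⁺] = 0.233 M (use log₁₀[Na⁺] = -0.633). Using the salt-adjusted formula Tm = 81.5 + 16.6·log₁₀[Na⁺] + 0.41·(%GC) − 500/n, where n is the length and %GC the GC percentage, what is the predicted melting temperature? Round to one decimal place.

78.4°C

Length n = 32. G=8, C=10, A=9, T=5
G+C = 18, so %GC = 18/32 × 100 = 56.25%
Salt term: 16.6 × (-0.633) = -10.508
GC term: 0.41 × 56.25 = 23.062; length term: −500/32 = −15.625
Tm = 81.5 + (-10.508) + 23.062 − 15.625 = 78.429 → 78.4°C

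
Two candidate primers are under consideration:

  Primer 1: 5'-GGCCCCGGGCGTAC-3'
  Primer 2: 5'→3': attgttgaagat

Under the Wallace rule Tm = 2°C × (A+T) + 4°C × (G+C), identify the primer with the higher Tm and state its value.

Primer 1: A+T=2, G+C=12 → Tm = 2(2)+4(12) = 52°C
Primer 2: A+T=9, G+C=3 → Tm = 2(9)+4(3) = 30°C
52°C vs 30°C → primer 1 is higher.

Primer 1, 52°C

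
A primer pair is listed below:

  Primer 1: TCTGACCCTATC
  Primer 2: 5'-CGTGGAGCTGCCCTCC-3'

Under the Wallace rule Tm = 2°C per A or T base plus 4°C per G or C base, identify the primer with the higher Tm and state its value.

Primer 1: A+T=6, G+C=6 → Tm = 2(6)+4(6) = 36°C
Primer 2: A+T=4, G+C=12 → Tm = 2(4)+4(12) = 56°C
36°C vs 56°C → primer 2 is higher.

Primer 2, 56°C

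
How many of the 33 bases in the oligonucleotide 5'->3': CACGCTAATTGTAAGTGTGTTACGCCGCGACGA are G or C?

Base counts: A=8, T=8, C=8, G=9
Total G or C: 9 + 8 = 17

17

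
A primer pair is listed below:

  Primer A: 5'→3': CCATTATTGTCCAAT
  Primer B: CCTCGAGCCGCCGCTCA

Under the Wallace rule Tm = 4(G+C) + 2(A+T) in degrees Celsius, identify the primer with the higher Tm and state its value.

Primer A: A+T=10, G+C=5 → Tm = 2(10)+4(5) = 40°C
Primer B: A+T=4, G+C=13 → Tm = 2(4)+4(13) = 60°C
40°C vs 60°C → primer B is higher.

Primer B, 60°C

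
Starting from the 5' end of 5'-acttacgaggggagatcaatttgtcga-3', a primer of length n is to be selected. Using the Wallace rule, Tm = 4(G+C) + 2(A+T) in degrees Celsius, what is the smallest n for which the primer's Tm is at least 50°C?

First 16 bases: ACTTACGAGGGGAGAT → Tm = 48°C (< 50°C)
First 17 bases: ACTTACGAGGGGAGATC → Tm = 52°C (≥ 50°C)
Since every base adds ≥2°C, Tm only increases with n, so the threshold is first crossed at n = 17.

n = 17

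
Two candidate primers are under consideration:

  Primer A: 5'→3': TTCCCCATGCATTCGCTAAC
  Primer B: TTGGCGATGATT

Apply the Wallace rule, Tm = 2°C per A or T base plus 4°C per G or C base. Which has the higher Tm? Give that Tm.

Primer A: A+T=10, G+C=10 → Tm = 2(10)+4(10) = 60°C
Primer B: A+T=7, G+C=5 → Tm = 2(7)+4(5) = 34°C
60°C vs 34°C → primer A is higher.

Primer A, 60°C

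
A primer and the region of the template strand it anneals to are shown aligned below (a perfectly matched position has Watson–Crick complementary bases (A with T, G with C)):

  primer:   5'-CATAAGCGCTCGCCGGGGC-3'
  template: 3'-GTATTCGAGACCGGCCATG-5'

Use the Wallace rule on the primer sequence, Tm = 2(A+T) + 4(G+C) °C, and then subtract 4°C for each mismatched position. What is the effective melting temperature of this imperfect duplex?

50°C

Primer base counts: A=3, T=2, G=7, C=7 → A+T=5, G+C=14
Perfect-match Tm = 2(5) + 4(14) = 10 + 56 = 66°C
Mismatches (positions where the bases are not complementary): 4 (at positions 8, 11, 17, 18)
Effective Tm = 66 − 4×4 = 66 − 16 = 50°C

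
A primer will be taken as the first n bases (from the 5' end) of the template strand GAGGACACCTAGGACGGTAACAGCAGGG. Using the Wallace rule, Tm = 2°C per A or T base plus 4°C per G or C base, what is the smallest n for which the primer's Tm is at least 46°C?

n = 15

First 14 bases: GAGGACACCTAGGA → Tm = 44°C (< 46°C)
First 15 bases: GAGGACACCTAGGAC → Tm = 48°C (≥ 46°C)
Since every base adds ≥2°C, Tm only increases with n, so the threshold is first crossed at n = 15.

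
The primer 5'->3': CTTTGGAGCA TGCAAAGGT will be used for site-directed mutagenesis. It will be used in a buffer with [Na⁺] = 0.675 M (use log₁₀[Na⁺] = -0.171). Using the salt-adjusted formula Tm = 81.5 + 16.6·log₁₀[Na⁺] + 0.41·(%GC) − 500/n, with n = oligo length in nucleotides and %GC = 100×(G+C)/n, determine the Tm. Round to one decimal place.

Length n = 19. Scanning the sequence gives G=6, C=3, A=5, T=5.
G+C = 9, so %GC = 9/19 × 100 = 47.368%
Salt term: 16.6 × (-0.171) = -2.839
GC term: 0.41 × 47.368 = 19.421; length term: −500/19 = −26.316
Tm = 81.5 + (-2.839) + 19.421 − 26.316 = 71.766 → 71.8°C

71.8°C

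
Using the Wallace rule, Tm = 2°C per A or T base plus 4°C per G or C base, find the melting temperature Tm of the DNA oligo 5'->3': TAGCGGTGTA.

30°C

Counting bases: A=2, C=1, G=4, T=3
AT pairs contribute 5, GC pairs contribute 5.
Tm = 2×5 + 4×5 = 30°C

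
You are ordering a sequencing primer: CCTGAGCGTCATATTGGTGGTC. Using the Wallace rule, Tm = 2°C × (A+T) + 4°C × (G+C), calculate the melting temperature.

68°C

Counting bases: G=7, T=7, C=5, A=3
So N_AT = 10 and N_GC = 12.
Tm = 2×10 + 4×12 = 68°C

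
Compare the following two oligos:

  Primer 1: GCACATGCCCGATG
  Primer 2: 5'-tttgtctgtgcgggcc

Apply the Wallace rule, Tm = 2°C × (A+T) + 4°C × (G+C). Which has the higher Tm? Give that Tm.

Primer 1: A+T=5, G+C=9 → Tm = 2(5)+4(9) = 46°C
Primer 2: A+T=6, G+C=10 → Tm = 2(6)+4(10) = 52°C
46°C vs 52°C → primer 2 is higher.

Primer 2, 52°C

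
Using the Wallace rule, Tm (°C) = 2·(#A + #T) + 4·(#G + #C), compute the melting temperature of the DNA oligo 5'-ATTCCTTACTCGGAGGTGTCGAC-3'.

Base counts: T=7, A=4, G=6, C=6
So N_AT = 11 and N_GC = 12.
Tm = 4·12 + 2·11 = 48 + 22 = 70°C

70°C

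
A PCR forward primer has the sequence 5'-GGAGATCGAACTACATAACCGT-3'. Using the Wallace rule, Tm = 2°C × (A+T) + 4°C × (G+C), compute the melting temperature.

Base counts: T=4, A=8, C=5, G=5
So N_AT = 12 and N_GC = 10.
Tm = 4·10 + 2·12 = 40 + 24 = 64°C

64°C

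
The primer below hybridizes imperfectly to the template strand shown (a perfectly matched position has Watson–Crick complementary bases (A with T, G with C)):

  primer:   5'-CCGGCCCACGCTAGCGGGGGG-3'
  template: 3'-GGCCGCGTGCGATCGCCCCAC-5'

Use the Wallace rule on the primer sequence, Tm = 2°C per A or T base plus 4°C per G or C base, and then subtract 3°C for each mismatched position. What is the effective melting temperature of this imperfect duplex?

72°C

Primer base counts: A=2, T=1, G=10, C=8 → A+T=3, G+C=18
Perfect-match Tm = 2(3) + 4(18) = 6 + 72 = 78°C
Mismatches (positions where the bases are not complementary): 2 (at positions 6, 20)
Effective Tm = 78 − 2×3 = 78 − 6 = 72°C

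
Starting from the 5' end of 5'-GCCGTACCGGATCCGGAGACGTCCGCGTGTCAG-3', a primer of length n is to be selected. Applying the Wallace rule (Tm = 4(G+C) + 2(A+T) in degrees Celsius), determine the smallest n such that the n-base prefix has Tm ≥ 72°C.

n = 21

First 20 bases: GCCGTACCGGATCCGGAGAC → Tm = 68°C (< 72°C)
First 21 bases: GCCGTACCGGATCCGGAGACG → Tm = 72°C (≥ 72°C)
Each additional base adds 2°C (A/T) or 4°C (G/C), so Tm is non-decreasing in n; n = 21 is the first length to reach 72°C.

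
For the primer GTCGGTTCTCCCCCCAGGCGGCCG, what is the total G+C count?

19

T=4, A=1, G=8, C=11
Total G or C: 8 + 11 = 19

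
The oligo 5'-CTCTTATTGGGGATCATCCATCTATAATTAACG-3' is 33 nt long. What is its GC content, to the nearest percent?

36%

A=9, G=5, C=7, T=12
G+C = 5 + 7 = 12 out of 33 bases
%GC = 12/33 × 100 = 36.36% ≈ 36%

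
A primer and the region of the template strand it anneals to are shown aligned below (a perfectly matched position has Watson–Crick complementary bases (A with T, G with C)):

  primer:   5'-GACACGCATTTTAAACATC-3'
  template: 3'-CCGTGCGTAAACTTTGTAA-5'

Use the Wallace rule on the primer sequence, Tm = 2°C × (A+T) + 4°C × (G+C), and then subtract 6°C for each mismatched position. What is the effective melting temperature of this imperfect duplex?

Primer base counts: A=7, T=5, G=2, C=5 → A+T=12, G+C=7
Perfect-match Tm = 2(12) + 4(7) = 24 + 28 = 52°C
Mismatches (positions where the bases are not complementary): 3 (at positions 2, 12, 19)
Effective Tm = 52 − 3×6 = 52 − 18 = 34°C

34°C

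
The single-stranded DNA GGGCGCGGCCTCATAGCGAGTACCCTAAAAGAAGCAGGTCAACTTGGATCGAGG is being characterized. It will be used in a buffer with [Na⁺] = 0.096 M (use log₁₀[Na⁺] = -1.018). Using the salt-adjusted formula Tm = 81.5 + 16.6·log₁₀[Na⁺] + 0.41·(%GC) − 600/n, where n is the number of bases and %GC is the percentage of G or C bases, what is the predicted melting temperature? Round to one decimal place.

77.0°C

Length n = 54. Scanning the sequence gives A=15, C=13, T=8, G=18.
G+C = 31, so %GC = 31/54 × 100 = 57.407%
Salt term: 16.6 × (-1.018) = -16.899
GC term: 0.41 × 57.407 = 23.537; length term: −600/54 = −11.111
Tm = 81.5 + (-16.899) + 23.537 − 11.111 = 77.027 → 77.0°C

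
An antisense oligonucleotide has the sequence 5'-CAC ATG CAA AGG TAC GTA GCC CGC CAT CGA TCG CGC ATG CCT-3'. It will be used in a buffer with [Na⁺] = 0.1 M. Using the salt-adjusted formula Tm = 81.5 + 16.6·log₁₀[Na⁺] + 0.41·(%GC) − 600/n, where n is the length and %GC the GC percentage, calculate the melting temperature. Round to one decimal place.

Length n = 42. G=10, C=15, T=7, A=10
G+C = 25, so %GC = 25/42 × 100 = 59.524%
Salt term: 16.6 × (-1) = -16.6
GC term: 0.41 × 59.524 = 24.405; length term: −600/42 = −14.286
Tm = 81.5 + (-16.6) + 24.405 − 14.286 = 75.019 → 75.0°C

75.0°C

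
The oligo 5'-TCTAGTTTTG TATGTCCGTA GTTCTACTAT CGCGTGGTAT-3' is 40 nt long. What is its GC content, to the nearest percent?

A=6, G=9, T=18, C=7
G+C = 9 + 7 = 16 out of 40 bases
%GC = 16/40 × 100 = 40% ≈ 40%

40%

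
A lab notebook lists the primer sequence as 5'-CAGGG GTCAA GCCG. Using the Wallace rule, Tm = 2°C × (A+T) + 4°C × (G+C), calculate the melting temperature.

48°C

Scanning the sequence gives T=1, G=6, A=3, C=4.
So N_AT = 4 and N_GC = 10.
Tm = 4·10 + 2·4 = 40 + 8 = 48°C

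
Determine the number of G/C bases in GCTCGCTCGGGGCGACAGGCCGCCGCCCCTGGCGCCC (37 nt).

32

Counting bases: A=2, G=14, T=3, C=18
G+C = 14 + 18 = 32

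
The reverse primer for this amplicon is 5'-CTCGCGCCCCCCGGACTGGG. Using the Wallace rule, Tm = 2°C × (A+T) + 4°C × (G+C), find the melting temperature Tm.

74°C

Base counts: C=10, T=2, A=1, G=7
A+T = 3, G+C = 17
Tm = 2(3) + 4(17) = 6 + 68 = 74°C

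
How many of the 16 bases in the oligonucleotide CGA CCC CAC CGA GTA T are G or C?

Base counts: T=2, A=4, G=3, C=7
G+C = 3 + 7 = 10

10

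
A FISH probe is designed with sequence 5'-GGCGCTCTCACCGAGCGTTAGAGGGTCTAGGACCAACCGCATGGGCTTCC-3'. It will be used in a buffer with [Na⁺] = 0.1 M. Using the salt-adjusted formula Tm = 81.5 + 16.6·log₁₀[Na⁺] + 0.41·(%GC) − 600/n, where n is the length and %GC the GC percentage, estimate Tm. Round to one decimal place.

79.1°C

Length n = 50. Counting bases: A=9, G=16, T=9, C=16
G+C = 32, so %GC = 32/50 × 100 = 64%
Salt term: 16.6 × (-1) = -16.6
GC term: 0.41 × 64 = 26.24; length term: −600/50 = −12
Tm = 81.5 + (-16.6) + 26.24 − 12 = 79.14 → 79.1°C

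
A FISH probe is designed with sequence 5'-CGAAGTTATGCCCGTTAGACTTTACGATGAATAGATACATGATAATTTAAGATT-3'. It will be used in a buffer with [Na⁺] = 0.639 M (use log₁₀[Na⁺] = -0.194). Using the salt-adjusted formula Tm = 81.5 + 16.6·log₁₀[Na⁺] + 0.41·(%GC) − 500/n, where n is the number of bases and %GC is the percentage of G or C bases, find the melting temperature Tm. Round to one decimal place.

Length n = 54. Counting bases: A=19, C=7, T=18, G=10
G+C = 17, so %GC = 17/54 × 100 = 31.481%
Salt term: 16.6 × (-0.194) = -3.22
GC term: 0.41 × 31.481 = 12.907; length term: −500/54 = −9.259
Tm = 81.5 + (-3.22) + 12.907 − 9.259 = 81.928 → 81.9°C

81.9°C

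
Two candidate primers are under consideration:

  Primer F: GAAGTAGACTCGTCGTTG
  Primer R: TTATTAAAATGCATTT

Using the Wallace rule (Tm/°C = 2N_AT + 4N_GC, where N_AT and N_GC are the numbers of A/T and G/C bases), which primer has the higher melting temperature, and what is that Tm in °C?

Primer F, 54°C

Primer F: A+T=9, G+C=9 → Tm = 2(9)+4(9) = 54°C
Primer R: A+T=14, G+C=2 → Tm = 2(14)+4(2) = 36°C
54°C vs 36°C → primer F is higher.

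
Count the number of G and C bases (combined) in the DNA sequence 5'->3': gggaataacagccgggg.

11

Base counts: C=3, G=8, T=1, A=5
Total G or C: 8 + 3 = 11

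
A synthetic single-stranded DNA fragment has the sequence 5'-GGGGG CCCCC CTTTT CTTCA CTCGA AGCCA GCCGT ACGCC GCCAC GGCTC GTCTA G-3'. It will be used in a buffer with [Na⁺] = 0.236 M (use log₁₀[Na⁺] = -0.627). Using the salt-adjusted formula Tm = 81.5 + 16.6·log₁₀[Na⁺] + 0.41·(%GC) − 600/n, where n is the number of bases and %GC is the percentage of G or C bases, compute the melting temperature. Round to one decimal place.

88.2°C

Length n = 56. Base counts: G=15, T=11, A=7, C=23
G+C = 38, so %GC = 38/56 × 100 = 67.857%
Salt term: 16.6 × (-0.627) = -10.408
GC term: 0.41 × 67.857 = 27.821; length term: −600/56 = −10.714
Tm = 81.5 + (-10.408) + 27.821 − 10.714 = 88.199 → 88.2°C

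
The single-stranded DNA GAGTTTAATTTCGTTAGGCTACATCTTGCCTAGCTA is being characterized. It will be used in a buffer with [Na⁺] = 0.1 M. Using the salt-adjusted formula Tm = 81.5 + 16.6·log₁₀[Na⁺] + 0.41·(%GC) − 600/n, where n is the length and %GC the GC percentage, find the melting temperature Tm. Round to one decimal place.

64.2°C

Length n = 36. Base counts: G=7, A=8, C=7, T=14
G+C = 14, so %GC = 14/36 × 100 = 38.889%
Salt term: 16.6 × (-1) = -16.6
GC term: 0.41 × 38.889 = 15.944; length term: −600/36 = −16.667
Tm = 81.5 + (-16.6) + 15.944 − 16.667 = 64.177 → 64.2°C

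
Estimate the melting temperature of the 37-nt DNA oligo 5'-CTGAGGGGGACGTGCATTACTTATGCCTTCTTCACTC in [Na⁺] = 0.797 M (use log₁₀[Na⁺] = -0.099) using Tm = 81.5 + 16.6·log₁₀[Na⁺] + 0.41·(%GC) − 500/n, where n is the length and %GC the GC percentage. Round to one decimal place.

Length n = 37. Scanning the sequence gives A=6, C=10, T=12, G=9.
G+C = 19, so %GC = 19/37 × 100 = 51.351%
Salt term: 16.6 × (-0.099) = -1.643
GC term: 0.41 × 51.351 = 21.054; length term: −500/37 = −13.514
Tm = 81.5 + (-1.643) + 21.054 − 13.514 = 87.397 → 87.4°C

87.4°C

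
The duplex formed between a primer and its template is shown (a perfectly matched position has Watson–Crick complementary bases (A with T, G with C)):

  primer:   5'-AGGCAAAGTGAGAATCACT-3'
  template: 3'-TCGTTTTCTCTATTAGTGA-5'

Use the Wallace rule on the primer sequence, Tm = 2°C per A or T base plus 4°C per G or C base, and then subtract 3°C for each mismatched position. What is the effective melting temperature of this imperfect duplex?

42°C

Primer base counts: A=8, T=3, G=5, C=3 → A+T=11, G+C=8
Perfect-match Tm = 2(11) + 4(8) = 22 + 32 = 54°C
Mismatches (positions where the bases are not complementary): 4 (at positions 3, 4, 9, 12)
Effective Tm = 54 − 4×3 = 54 − 12 = 42°C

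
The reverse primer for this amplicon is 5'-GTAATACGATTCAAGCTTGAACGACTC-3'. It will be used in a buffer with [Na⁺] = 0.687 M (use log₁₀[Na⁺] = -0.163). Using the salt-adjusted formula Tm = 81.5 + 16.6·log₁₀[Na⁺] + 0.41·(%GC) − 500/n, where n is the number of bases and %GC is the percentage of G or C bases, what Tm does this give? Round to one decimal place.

77.0°C

Length n = 27. T=7, G=5, C=6, A=9
G+C = 11, so %GC = 11/27 × 100 = 40.741%
Salt term: 16.6 × (-0.163) = -2.706
GC term: 0.41 × 40.741 = 16.704; length term: −500/27 = −18.519
Tm = 81.5 + (-2.706) + 16.704 − 18.519 = 76.979 → 77.0°C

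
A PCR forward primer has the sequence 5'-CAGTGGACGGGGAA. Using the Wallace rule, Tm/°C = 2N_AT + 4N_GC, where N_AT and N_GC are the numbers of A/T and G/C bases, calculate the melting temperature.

46°C

Counting bases: T=1, G=7, C=2, A=4
A+T = 5, G+C = 9
Tm = 2×5 + 4×9 = 46°C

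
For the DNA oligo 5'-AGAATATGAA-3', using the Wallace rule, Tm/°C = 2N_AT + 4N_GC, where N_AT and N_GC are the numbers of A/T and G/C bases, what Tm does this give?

Base counts: A=6, C=0, G=2, T=2
A+T = 8, G+C = 2
Tm = 2×8 + 4×2 = 24°C

24°C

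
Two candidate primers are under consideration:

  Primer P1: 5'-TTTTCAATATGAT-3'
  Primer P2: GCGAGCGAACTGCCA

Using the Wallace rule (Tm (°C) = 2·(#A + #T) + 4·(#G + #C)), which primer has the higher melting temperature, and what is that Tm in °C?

Primer P1: A+T=11, G+C=2 → Tm = 2(11)+4(2) = 30°C
Primer P2: A+T=5, G+C=10 → Tm = 2(5)+4(10) = 50°C
30°C vs 50°C → primer P2 is higher.

Primer P2, 50°C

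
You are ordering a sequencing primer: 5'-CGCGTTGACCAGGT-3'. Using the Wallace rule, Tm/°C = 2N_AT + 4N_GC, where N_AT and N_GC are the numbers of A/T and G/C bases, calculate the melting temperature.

Base counts: T=3, C=4, A=2, G=5
So N_AT = 5 and N_GC = 9.
Tm = 4·9 + 2·5 = 36 + 10 = 46°C

46°C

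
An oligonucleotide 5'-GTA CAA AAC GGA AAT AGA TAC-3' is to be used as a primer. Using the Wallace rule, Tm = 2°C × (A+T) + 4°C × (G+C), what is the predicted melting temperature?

Counting bases: G=4, C=3, A=11, T=3
So N_AT = 14 and N_GC = 7.
Tm = 2×14 + 4×7 = 56°C

56°C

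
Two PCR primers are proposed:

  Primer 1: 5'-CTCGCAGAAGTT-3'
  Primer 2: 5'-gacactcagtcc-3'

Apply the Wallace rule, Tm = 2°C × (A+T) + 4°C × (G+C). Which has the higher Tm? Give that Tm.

Primer 1: A+T=6, G+C=6 → Tm = 2(6)+4(6) = 36°C
Primer 2: A+T=5, G+C=7 → Tm = 2(5)+4(7) = 38°C
36°C vs 38°C → primer 2 is higher.

Primer 2, 38°C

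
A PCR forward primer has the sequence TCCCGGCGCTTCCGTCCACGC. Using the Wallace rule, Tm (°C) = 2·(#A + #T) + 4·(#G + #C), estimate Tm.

C=11, T=4, G=5, A=1
A+T = 5, G+C = 16
Tm = 4·16 + 2·5 = 64 + 10 = 74°C

74°C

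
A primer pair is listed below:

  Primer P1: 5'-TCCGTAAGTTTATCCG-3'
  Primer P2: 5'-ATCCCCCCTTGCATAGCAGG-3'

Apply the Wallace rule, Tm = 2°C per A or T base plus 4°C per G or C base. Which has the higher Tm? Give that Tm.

Primer P2, 64°C

Primer P1: A+T=9, G+C=7 → Tm = 2(9)+4(7) = 46°C
Primer P2: A+T=8, G+C=12 → Tm = 2(8)+4(12) = 64°C
46°C vs 64°C → primer P2 is higher.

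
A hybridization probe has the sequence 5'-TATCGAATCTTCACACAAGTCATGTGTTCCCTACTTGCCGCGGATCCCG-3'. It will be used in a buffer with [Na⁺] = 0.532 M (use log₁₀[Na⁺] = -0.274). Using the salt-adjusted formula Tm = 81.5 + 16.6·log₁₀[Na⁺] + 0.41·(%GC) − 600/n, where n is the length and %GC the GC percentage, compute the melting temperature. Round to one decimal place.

85.6°C

Length n = 49. Counting bases: C=16, G=9, T=14, A=10
G+C = 25, so %GC = 25/49 × 100 = 51.02%
Salt term: 16.6 × (-0.274) = -4.548
GC term: 0.41 × 51.02 = 20.918; length term: −600/49 = −12.245
Tm = 81.5 + (-4.548) + 20.918 − 12.245 = 85.625 → 85.6°C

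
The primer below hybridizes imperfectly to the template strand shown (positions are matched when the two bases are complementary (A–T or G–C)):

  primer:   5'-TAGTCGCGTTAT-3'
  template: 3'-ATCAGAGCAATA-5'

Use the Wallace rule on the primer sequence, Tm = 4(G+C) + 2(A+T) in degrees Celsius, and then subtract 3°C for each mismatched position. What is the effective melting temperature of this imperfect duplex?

Primer base counts: A=2, T=5, G=3, C=2 → A+T=7, G+C=5
Perfect-match Tm = 2(7) + 4(5) = 14 + 20 = 34°C
Mismatches (positions where the bases are not complementary): 1 (at position 6)
Effective Tm = 34 − 1×3 = 34 − 3 = 31°C

31°C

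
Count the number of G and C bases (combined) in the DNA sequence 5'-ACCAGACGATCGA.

7

A=5, T=1, G=3, C=4
G+C = 3 + 4 = 7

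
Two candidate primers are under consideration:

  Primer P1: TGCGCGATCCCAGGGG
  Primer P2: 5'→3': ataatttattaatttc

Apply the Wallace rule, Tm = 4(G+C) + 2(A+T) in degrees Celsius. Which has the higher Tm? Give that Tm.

Primer P1, 56°C

Primer P1: A+T=4, G+C=12 → Tm = 2(4)+4(12) = 56°C
Primer P2: A+T=15, G+C=1 → Tm = 2(15)+4(1) = 34°C
56°C vs 34°C → primer P1 is higher.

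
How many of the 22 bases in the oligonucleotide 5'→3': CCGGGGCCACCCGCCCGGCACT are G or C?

19

C=12, A=2, T=1, G=7
G+C = 7 + 12 = 19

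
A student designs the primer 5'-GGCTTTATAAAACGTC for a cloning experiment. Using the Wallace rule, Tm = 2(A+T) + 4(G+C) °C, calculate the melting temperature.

44°C

Base counts: G=3, A=5, C=3, T=5
So N_AT = 10 and N_GC = 6.
Tm = 2(10) + 4(6) = 20 + 24 = 44°C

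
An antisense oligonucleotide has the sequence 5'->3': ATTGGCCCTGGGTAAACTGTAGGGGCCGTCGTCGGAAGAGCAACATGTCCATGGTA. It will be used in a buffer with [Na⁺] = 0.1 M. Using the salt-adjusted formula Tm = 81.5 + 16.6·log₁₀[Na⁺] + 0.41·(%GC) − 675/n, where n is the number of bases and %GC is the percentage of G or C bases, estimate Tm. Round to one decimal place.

75.5°C

Length n = 56. G=19, C=12, T=12, A=13
G+C = 31, so %GC = 31/56 × 100 = 55.357%
Salt term: 16.6 × (-1) = -16.6
GC term: 0.41 × 55.357 = 22.696; length term: −675/56 = −12.054
Tm = 81.5 + (-16.6) + 22.696 − 12.054 = 75.542 → 75.5°C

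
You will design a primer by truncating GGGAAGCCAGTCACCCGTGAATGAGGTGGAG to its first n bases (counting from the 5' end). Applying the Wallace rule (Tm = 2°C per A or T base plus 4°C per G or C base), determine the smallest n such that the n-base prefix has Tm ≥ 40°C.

n = 12

First 11 bases: GGGAAGCCAGT → Tm = 36°C (< 40°C)
First 12 bases: GGGAAGCCAGTC → Tm = 40°C (≥ 40°C)
Each additional base adds 2°C (A/T) or 4°C (G/C), so Tm is non-decreasing in n; n = 12 is the first length to reach 40°C.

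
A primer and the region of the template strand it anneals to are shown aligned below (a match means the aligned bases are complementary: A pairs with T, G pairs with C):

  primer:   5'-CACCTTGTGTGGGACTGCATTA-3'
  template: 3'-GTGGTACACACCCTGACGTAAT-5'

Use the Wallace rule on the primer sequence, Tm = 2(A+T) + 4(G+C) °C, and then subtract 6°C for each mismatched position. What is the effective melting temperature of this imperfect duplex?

60°C

Primer base counts: A=4, T=7, G=6, C=5 → A+T=11, G+C=11
Perfect-match Tm = 2(11) + 4(11) = 22 + 44 = 66°C
Mismatches (positions where the bases are not complementary): 1 (at position 5)
Effective Tm = 66 − 1×6 = 66 − 6 = 60°C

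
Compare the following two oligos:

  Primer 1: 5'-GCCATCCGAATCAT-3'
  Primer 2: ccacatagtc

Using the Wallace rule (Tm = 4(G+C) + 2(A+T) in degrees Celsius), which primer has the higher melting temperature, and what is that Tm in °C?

Primer 1, 42°C

Primer 1: A+T=7, G+C=7 → Tm = 2(7)+4(7) = 42°C
Primer 2: A+T=5, G+C=5 → Tm = 2(5)+4(5) = 30°C
42°C vs 30°C → primer 1 is higher.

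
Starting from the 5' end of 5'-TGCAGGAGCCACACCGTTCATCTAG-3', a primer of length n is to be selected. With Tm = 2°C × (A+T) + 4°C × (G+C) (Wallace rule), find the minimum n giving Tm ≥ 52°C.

n = 16

First 15 bases: TGCAGGAGCCACACC → Tm = 50°C (< 52°C)
First 16 bases: TGCAGGAGCCACACCG → Tm = 54°C (≥ 52°C)
Each additional base adds 2°C (A/T) or 4°C (G/C), so Tm is non-decreasing in n; n = 16 is the first length to reach 52°C.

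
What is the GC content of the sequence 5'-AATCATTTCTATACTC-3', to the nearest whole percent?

25%

T=7, C=4, G=0, A=5
G+C = 0 + 4 = 4 out of 16 bases
%GC = 4/16 × 100 = 25% ≈ 25%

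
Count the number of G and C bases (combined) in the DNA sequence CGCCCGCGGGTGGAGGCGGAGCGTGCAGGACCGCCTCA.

30

Scanning the sequence gives A=5, T=3, C=13, G=17.
Total G or C: 17 + 13 = 30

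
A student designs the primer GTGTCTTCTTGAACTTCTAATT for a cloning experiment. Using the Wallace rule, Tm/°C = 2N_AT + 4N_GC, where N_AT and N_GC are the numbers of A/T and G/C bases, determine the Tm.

58°C

Counting bases: T=11, A=4, C=4, G=3
A+T = 15, G+C = 7
Tm = 2×15 + 4×7 = 58°C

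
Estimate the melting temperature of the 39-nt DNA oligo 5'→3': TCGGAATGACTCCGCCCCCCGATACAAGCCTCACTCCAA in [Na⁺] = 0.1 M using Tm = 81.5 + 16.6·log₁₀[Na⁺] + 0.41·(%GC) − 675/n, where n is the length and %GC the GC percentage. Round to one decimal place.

Length n = 39. Base counts: C=17, T=6, G=6, A=10
G+C = 23, so %GC = 23/39 × 100 = 58.974%
Salt term: 16.6 × (-1) = -16.6
GC term: 0.41 × 58.974 = 24.179; length term: −675/39 = −17.308
Tm = 81.5 + (-16.6) + 24.179 − 17.308 = 71.771 → 71.8°C

71.8°C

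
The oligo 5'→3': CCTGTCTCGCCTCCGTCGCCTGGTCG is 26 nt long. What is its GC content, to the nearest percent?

Scanning the sequence gives T=7, A=0, C=12, G=7.
G+C = 7 + 12 = 19 out of 26 bases
%GC = 19/26 × 100 = 73.08% ≈ 73%

73%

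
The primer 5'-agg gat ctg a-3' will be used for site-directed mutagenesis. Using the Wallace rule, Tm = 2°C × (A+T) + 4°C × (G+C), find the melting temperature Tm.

30°C

Scanning the sequence gives C=1, G=4, T=2, A=3.
So N_AT = 5 and N_GC = 5.
Tm = 2×5 + 4×5 = 30°C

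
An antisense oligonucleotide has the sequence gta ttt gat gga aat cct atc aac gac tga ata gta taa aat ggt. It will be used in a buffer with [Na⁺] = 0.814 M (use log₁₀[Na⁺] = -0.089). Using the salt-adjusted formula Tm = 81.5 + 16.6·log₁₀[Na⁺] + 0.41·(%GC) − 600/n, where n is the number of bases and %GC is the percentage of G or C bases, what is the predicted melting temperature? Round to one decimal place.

Length n = 45. Base counts: T=14, C=5, A=17, G=9
G+C = 14, so %GC = 14/45 × 100 = 31.111%
Salt term: 16.6 × (-0.089) = -1.477
GC term: 0.41 × 31.111 = 12.756; length term: −600/45 = −13.333
Tm = 81.5 + (-1.477) + 12.756 − 13.333 = 79.446 → 79.4°C

79.4°C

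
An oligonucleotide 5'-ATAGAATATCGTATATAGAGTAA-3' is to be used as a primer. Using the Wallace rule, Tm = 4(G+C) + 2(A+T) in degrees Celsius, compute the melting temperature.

A=11, T=7, C=1, G=4
A+T = 18, G+C = 5
Tm = 4·5 + 2·18 = 20 + 36 = 56°C

56°C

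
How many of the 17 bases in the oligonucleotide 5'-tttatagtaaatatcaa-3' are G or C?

2

Counting bases: C=1, G=1, T=7, A=8
G+C = 1 + 1 = 2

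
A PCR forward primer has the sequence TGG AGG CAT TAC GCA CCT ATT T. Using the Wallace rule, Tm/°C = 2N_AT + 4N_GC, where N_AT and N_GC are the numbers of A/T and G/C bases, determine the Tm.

64°C

Base counts: C=5, A=5, G=5, T=7
So N_AT = 12 and N_GC = 10.
Tm = 2(12) + 4(10) = 24 + 40 = 64°C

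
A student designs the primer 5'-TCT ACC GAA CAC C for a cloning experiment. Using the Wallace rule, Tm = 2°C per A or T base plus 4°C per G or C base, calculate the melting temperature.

Base counts: G=1, A=4, C=6, T=2
So N_AT = 6 and N_GC = 7.
Tm = 2(6) + 4(7) = 12 + 28 = 40°C

40°C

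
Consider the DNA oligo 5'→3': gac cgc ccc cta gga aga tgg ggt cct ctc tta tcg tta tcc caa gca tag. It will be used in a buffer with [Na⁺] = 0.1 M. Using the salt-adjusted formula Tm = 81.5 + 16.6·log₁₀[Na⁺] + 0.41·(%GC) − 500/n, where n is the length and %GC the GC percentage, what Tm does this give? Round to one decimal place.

Length n = 51. Counting bases: T=12, G=12, A=11, C=16
G+C = 28, so %GC = 28/51 × 100 = 54.902%
Salt term: 16.6 × (-1) = -16.6
GC term: 0.41 × 54.902 = 22.51; length term: −500/51 = −9.804
Tm = 81.5 + (-16.6) + 22.51 − 9.804 = 77.606 → 77.6°C

77.6°C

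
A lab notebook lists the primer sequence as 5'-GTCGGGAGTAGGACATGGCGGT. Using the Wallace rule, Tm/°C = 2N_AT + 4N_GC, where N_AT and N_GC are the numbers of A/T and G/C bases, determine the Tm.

72°C

Counting bases: G=11, T=4, C=3, A=4
A+T = 8, G+C = 14
Tm = 2×8 + 4×14 = 72°C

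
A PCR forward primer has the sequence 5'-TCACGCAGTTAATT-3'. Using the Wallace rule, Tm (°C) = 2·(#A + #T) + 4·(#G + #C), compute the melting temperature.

38°C

Counting bases: A=4, G=2, T=5, C=3
So N_AT = 9 and N_GC = 5.
Tm = 4·5 + 2·9 = 20 + 18 = 38°C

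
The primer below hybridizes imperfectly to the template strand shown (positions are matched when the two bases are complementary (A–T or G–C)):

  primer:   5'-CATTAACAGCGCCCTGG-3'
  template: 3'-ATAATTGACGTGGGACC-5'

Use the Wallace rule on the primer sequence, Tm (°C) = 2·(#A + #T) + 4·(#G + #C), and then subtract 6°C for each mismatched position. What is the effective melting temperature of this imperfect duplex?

Primer base counts: A=4, T=3, G=4, C=6 → A+T=7, G+C=10
Perfect-match Tm = 2(7) + 4(10) = 14 + 40 = 54°C
Mismatches (positions where the bases are not complementary): 3 (at positions 1, 8, 11)
Effective Tm = 54 − 3×6 = 54 − 18 = 36°C

36°C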